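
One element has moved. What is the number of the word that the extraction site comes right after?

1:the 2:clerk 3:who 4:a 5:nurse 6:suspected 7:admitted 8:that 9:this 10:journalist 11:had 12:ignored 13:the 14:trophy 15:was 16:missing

6

The displaced element is "the clerk" (word 2).
It is linked across 1 clause boundary (Ø).
It functions as the subject of "admitted", so the gap sits immediately after word 6 ("suspected").
Base order: A nurse suspected that the clerk admitted that this journalist had ignored the trophy.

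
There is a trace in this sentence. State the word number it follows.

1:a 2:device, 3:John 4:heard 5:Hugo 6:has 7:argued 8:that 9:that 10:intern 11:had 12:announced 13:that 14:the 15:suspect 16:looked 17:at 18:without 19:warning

The displaced element is "a device" (word 2).
It is linked across 3 clause boundaries (Ø → that → that).
It functions as the object of the preposition "at" of "looked", so the gap sits immediately after word 17 ("at").
Base order: John heard Hugo has argued that that intern had announced that the suspect looked at a device without warning.

17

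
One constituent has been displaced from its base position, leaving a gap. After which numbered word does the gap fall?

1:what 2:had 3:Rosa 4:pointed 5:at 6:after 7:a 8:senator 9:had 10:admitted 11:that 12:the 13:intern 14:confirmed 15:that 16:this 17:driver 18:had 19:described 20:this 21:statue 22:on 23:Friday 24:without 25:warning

The displaced element is "what" (word 1).
It functions as the object of the preposition "at" of "pointed", so the gap sits immediately after word 5 ("at").
Base order: Rosa had pointed at what after a senator had admitted that the intern confirmed that this driver had described this statue on Friday without warning.

5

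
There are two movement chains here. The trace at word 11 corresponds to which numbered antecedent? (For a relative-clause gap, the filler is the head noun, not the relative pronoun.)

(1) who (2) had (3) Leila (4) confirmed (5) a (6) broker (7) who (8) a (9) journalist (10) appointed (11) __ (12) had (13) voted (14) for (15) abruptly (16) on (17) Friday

6

The marked gap is inside the relative clause, the direct object of "appointed".
Its filler is the head noun "broker" (via "who"), at word 6.
(The other dependency links word 1 to a gap after word 14.)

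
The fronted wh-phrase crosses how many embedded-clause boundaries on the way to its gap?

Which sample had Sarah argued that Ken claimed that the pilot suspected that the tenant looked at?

3

"which sample" is extracted from the PP object of "looked".
Boundaries crossed, outermost first: [that], [that], [that] — 3 in total.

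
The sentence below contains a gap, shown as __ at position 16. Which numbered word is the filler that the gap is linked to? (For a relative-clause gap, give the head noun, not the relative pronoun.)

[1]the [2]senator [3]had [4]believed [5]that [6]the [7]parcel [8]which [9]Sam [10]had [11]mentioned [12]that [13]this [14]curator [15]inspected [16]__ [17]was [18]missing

The gap at 16 is the object of "inspected", inside a relative clause.
The relative pronoun is "which" (word 8); it is bound by the head noun immediately before it.
Its filler is the head noun "parcel", at word 7.

7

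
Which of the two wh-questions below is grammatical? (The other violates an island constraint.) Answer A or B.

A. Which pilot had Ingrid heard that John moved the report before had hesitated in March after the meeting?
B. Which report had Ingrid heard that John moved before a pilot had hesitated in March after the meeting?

In A, the wh-phrase is extracted from inside an adjunct island (introduced by "before"), which blocks movement.
In B, the extraction path crosses only that-complement boundaries, which are transparent.
So B is grammatical.

B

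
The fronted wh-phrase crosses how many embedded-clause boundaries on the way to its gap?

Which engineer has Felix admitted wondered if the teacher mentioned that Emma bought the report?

1

"which engineer" is extracted from the subject of "wondered".
Boundaries crossed, outermost first: [Ø] — 1 in total.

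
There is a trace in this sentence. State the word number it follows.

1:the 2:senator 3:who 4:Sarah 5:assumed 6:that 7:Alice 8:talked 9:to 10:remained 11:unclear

The displaced element is "the senator" (word 2).
It is linked across 1 clause boundary (that).
It functions as the object of the preposition "to" of "talked", so the gap sits immediately after word 9 ("to").
Base order: Sarah assumed that Alice talked to the senator.

9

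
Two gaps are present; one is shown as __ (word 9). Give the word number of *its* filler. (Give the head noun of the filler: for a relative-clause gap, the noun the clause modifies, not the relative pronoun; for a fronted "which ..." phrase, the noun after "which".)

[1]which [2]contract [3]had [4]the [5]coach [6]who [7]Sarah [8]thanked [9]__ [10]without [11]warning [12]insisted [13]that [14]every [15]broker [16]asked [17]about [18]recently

5

The marked gap is inside the relative clause, the direct object of "thanked".
Its filler is the head noun "coach" (via "who"), at word 5.
(The other dependency links word 2 to a gap after word 17.)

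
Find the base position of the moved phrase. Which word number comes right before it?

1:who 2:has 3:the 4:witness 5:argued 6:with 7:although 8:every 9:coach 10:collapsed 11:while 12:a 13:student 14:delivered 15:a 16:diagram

The displaced element is "who" (word 1).
It functions as the object of the preposition "with" of "argued", so the gap sits immediately after word 6 ("with").
Base order: The witness has argued with who although every coach collapsed while a student delivered a diagram.

6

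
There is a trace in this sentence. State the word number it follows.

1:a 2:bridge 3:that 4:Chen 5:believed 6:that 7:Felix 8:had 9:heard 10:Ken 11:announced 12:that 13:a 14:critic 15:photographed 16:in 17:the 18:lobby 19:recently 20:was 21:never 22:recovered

15

The displaced element is "a bridge" (word 2).
It is linked across 3 clause boundaries (that → Ø → that).
It functions as the direct object of "photographed", so the gap sits immediately after word 15 ("photographed").
Base order: Chen believed that Felix had heard Ken announced that a critic photographed a bridge in the lobby recently.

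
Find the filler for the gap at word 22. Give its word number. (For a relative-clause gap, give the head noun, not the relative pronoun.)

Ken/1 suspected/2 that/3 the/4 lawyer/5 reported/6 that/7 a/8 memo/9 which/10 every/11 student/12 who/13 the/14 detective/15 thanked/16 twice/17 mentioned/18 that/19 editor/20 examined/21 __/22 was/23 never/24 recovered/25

9

The gap at 22 is the object of "examined", inside a relative clause.
The relative pronoun is "which" (word 10); it is bound by the head noun immediately before it.
Its filler is the head noun "memo", at word 9.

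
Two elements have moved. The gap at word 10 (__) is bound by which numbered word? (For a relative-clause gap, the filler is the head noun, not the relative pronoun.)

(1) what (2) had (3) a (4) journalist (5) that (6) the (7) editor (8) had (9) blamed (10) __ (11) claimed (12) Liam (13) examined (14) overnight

4

The marked gap is inside the relative clause, the direct object of "blamed".
Its filler is the head noun "journalist" (via "that"), at word 4.
(The other dependency links word 1 to a gap after word 13.)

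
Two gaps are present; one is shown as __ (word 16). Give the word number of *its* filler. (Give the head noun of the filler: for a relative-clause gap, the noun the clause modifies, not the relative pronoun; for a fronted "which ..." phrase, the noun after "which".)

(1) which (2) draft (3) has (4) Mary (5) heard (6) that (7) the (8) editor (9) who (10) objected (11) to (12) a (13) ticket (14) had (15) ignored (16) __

The marked gap is the direct object of "ignored".
Its filler is the fronted wh-phrase "which draft", at word 2.
(The other dependency links word 8 to a gap after word 9.)

2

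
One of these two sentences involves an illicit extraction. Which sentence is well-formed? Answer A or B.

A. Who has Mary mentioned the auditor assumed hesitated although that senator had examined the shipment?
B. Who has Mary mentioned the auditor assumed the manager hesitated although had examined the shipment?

In B, the wh-phrase is extracted from inside an adjunct island (introduced by "although"), which blocks movement.
In A, the extraction path crosses only that-complement boundaries, which are transparent.
So A is grammatical.

A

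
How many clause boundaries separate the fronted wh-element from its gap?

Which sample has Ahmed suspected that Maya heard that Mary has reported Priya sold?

3

"which sample" is extracted from the object of "sold".
Boundaries crossed, outermost first: [that], [that], [Ø] — 3 in total.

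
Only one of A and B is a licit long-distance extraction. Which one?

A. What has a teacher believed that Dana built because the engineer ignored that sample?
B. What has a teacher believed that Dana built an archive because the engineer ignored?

In B, the wh-phrase is extracted from inside an adjunct island (introduced by "because"), which blocks movement.
In A, the extraction path crosses only that-complement boundaries, which are transparent.
So A is grammatical.

A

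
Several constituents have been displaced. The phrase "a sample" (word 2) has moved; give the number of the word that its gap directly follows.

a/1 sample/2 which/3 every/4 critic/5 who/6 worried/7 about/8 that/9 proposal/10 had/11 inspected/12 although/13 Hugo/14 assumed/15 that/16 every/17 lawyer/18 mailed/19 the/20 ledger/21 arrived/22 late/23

The displaced element is "a sample" (word 2).
It functions as the direct object of "inspected", so the gap sits immediately after word 12 ("inspected").
Base order: Every critic who worried about that proposal had inspected a sample although Hugo assumed that every lawyer mailed the ledger.

12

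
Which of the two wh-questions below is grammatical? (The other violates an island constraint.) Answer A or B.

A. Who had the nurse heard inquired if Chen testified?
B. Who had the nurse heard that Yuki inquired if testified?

In B, the wh-phrase is extracted from inside a wh-island (introduced by "if"), which blocks movement.
In A, the extraction path crosses only that-complement boundaries, which are transparent.
So A is grammatical.

A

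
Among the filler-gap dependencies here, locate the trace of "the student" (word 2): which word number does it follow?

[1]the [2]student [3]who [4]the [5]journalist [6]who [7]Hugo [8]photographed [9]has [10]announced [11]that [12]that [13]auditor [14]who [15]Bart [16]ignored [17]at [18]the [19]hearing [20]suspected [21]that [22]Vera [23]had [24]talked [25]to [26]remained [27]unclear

25

The displaced element is "the student" (word 2).
It is linked across 2 clause boundaries (that → that).
It functions as the object of the preposition "to" of "talked", so the gap sits immediately after word 25 ("to").
Base order: The journalist who Hugo photographed has announced that that auditor who Bart ignored at the hearing suspected that Vera had talked to the student.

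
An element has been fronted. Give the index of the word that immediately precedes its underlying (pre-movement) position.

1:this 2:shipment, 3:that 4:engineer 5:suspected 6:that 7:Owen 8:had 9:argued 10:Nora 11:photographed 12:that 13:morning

11

The displaced element is "this shipment" (word 2).
It is linked across 2 clause boundaries (that → Ø).
It functions as the direct object of "photographed", so the gap sits immediately after word 11 ("photographed").
Base order: That engineer suspected that Owen had argued Nora photographed this shipment that morning.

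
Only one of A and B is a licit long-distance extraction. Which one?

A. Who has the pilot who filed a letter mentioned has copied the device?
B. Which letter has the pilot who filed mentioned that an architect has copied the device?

In B, the wh-phrase is extracted from inside a complex-NP island (relative clause) (introduced by "who"), which blocks movement.
In A, the extraction path crosses only that-complement boundaries, which are transparent.
So A is grammatical.

A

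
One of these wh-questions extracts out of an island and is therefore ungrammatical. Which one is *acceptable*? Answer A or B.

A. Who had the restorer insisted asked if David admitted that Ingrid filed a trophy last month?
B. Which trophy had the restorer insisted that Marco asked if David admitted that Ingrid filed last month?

A

In B, the wh-phrase is extracted from inside a wh-island (introduced by "if"), which blocks movement.
In A, the extraction path crosses only that-complement boundaries, which are transparent.
So A is grammatical.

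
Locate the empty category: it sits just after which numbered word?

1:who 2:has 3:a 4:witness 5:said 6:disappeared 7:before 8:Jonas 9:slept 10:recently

The displaced element is "who" (word 1).
It is linked across 1 clause boundary (Ø).
It functions as the subject of "disappeared", so the gap sits immediately after word 5 ("said").
Base order: A witness has said that who disappeared before Jonas slept recently.

5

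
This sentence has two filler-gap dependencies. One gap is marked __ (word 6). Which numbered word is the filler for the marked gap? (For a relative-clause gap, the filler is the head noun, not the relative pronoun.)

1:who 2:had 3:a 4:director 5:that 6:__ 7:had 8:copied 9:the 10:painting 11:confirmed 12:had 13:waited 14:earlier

The marked gap is inside the relative clause, the subject of "copied".
Its filler is the head noun "director" (via "that"), at word 4.
(The other dependency links word 1 to a gap after word 11.)

4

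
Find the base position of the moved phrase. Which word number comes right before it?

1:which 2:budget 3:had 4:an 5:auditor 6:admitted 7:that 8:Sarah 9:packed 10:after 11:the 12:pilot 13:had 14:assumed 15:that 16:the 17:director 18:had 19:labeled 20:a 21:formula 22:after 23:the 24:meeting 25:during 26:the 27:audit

9

The displaced element is "which budget" (word 2).
It is linked across 1 clause boundary (that).
It functions as the direct object of "packed", so the gap sits immediately after word 9 ("packed").
Base order: An auditor had admitted that Sarah packed which budget after the pilot had assumed that the director had labeled a formula after the meeting during the audit.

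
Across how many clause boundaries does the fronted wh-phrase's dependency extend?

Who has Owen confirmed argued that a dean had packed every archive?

1

"who" is extracted from the subject of "argued".
Boundaries crossed, outermost first: [Ø] — 1 in total.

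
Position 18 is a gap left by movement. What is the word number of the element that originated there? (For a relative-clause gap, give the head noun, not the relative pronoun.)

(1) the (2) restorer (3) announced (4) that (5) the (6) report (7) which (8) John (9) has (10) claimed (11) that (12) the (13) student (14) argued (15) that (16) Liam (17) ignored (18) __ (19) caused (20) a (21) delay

6

The gap at 18 is the object of "ignored", inside a relative clause.
The relative pronoun is "which" (word 7); it is bound by the head noun immediately before it.
Its filler is the head noun "report", at word 6.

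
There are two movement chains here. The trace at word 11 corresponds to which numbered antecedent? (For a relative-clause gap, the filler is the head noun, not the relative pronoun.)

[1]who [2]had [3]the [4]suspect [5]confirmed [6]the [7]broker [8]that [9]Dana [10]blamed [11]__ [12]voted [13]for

The marked gap is inside the relative clause, the direct object of "blamed".
Its filler is the head noun "broker" (via "that"), at word 7.
(The other dependency links word 1 to a gap after word 13.)

7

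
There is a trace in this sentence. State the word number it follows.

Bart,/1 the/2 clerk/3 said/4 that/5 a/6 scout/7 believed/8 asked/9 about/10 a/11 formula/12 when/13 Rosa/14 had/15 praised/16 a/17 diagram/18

8

The displaced element is "Bart" (word 1).
It is linked across 2 clause boundaries (that → Ø).
It functions as the subject of "asked", so the gap sits immediately after word 8 ("believed").
Base order: The clerk said that a scout believed that Bart asked about a formula when Rosa had praised a diagram.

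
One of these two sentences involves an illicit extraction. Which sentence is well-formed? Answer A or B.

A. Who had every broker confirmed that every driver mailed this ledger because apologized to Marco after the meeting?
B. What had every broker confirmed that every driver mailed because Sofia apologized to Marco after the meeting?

B

In A, the wh-phrase is extracted from inside an adjunct island (introduced by "because"), which blocks movement.
In B, the extraction path crosses only that-complement boundaries, which are transparent.
So B is grammatical.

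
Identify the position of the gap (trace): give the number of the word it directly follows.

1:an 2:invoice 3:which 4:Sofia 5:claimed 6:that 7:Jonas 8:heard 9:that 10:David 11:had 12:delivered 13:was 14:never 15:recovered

The displaced element is "an invoice" (word 2).
It is linked across 2 clause boundaries (that → that).
It functions as the direct object of "delivered", so the gap sits immediately after word 12 ("delivered").
Base order: Sofia claimed that Jonas heard that David had delivered an invoice.

12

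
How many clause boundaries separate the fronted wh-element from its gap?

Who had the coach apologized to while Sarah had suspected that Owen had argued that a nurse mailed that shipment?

"who" originates inside the matrix clause — no clause boundary is crossed.

0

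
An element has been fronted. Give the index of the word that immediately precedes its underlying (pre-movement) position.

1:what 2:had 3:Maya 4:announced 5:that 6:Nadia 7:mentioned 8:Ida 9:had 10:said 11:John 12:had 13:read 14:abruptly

13

The displaced element is "what" (word 1).
It is linked across 3 clause boundaries (that → Ø → Ø).
It functions as the direct object of "read", so the gap sits immediately after word 13 ("read").
Base order: Maya had announced that Nadia mentioned Ida had said John had read what abruptly.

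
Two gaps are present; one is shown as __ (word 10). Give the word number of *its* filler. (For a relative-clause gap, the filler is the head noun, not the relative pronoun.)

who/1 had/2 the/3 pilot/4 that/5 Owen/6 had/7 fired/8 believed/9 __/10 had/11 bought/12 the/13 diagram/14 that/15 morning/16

The marked gap is the subject of "bought".
Its filler is the fronted wh-phrase "who", at word 1.
(The other dependency links word 4 to a gap after word 8.)

1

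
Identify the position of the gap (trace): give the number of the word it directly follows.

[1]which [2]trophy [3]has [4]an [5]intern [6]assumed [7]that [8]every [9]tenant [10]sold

10

The displaced element is "which trophy" (word 2).
It is linked across 1 clause boundary (that).
It functions as the direct object of "sold", so the gap sits immediately after word 10 ("sold").
Base order: An intern has assumed that every tenant sold which trophy.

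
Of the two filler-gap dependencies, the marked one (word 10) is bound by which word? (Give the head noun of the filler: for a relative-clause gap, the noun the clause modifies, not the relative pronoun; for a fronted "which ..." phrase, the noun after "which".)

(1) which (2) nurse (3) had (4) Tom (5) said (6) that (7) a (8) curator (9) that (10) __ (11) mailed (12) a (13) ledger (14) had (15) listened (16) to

8

The marked gap is inside the relative clause, the subject of "mailed".
Its filler is the head noun "curator" (via "that"), at word 8.
(The other dependency links word 2 to a gap after word 16.)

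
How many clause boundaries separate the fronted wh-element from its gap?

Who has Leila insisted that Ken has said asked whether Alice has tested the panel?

"who" is extracted from the subject of "asked".
Boundaries crossed, outermost first: [that], [Ø] — 2 in total.

2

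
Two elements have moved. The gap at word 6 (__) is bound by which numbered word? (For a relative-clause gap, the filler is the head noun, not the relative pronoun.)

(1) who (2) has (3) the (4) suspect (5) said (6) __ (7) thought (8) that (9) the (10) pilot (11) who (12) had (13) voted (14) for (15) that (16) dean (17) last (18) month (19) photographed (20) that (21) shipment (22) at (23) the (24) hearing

1

The marked gap is the subject of "thought".
Its filler is the fronted wh-phrase "who", at word 1.
(The other dependency links word 10 to a gap after word 11.)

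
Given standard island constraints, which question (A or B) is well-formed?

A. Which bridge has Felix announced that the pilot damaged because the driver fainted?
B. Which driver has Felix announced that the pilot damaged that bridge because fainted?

In B, the wh-phrase is extracted from inside an adjunct island (introduced by "because"), which blocks movement.
In A, the extraction path crosses only that-complement boundaries, which are transparent.
So A is grammatical.

A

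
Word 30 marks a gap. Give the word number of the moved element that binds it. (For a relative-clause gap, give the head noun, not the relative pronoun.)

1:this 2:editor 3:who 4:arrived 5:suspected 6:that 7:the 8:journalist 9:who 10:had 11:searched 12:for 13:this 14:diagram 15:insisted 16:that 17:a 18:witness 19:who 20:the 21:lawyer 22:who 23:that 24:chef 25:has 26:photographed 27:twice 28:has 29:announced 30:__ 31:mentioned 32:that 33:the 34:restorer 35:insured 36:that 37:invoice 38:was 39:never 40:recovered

The gap at 30 is the subject of "mentioned", inside a relative clause.
The relative pronoun is "who" (word 19); it is bound by the head noun immediately before it.
Its filler is the head noun "witness", at word 18.

18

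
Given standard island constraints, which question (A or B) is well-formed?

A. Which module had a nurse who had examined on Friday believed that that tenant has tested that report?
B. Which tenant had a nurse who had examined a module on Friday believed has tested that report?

In A, the wh-phrase is extracted from inside a complex-NP island (relative clause) (introduced by "who"), which blocks movement.
In B, the extraction path crosses only that-complement boundaries, which are transparent.
So B is grammatical.

B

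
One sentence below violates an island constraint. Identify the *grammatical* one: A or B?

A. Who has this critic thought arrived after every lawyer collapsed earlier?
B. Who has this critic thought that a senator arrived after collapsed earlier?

In B, the wh-phrase is extracted from inside an adjunct island (introduced by "after"), which blocks movement.
In A, the extraction path crosses only that-complement boundaries, which are transparent.
So A is grammatical.

A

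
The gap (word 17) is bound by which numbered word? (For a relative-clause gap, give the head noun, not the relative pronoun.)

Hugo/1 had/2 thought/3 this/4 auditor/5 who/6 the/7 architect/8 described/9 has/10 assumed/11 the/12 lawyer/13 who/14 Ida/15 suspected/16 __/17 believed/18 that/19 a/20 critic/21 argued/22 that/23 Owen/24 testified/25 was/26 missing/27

13

The gap at 17 is the subject of "believed", inside a relative clause.
The relative pronoun is "who" (word 14); it is bound by the head noun immediately before it.
Its filler is the head noun "lawyer", at word 13.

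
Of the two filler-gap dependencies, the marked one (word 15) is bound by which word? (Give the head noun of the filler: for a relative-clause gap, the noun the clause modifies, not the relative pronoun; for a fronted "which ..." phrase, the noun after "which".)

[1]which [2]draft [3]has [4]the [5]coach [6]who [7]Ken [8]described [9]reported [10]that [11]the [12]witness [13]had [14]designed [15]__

The marked gap is the direct object of "designed".
Its filler is the fronted wh-phrase "which draft", at word 2.
(The other dependency links word 5 to a gap after word 8.)

2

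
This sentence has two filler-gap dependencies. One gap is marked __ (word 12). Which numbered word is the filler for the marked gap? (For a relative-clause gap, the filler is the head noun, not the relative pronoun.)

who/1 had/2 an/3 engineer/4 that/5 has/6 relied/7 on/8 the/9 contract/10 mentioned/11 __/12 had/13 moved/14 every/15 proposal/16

1

The marked gap is the subject of "moved".
Its filler is the fronted wh-phrase "who", at word 1.
(The other dependency links word 4 to a gap after word 5.)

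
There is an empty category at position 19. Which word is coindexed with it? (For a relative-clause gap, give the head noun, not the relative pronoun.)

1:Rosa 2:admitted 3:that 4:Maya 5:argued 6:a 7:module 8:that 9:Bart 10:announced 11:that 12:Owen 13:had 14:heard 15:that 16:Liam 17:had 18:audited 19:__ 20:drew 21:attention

7

The gap at 19 is the object of "audited", inside a relative clause.
The relative pronoun is "that" (word 8); it is bound by the head noun immediately before it.
Its filler is the head noun "module", at word 7.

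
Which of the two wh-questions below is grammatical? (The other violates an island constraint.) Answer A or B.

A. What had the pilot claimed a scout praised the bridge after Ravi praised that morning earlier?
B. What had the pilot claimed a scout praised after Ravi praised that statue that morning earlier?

In A, the wh-phrase is extracted from inside an adjunct island (introduced by "after"), which blocks movement.
In B, the extraction path crosses only that-complement boundaries, which are transparent.
So B is grammatical.

B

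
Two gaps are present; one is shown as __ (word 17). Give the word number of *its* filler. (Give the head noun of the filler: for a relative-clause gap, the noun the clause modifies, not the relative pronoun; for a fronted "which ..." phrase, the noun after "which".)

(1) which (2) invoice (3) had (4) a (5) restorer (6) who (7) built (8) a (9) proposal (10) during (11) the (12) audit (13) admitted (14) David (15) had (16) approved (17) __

The marked gap is the direct object of "approved".
Its filler is the fronted wh-phrase "which invoice", at word 2.
(The other dependency links word 5 to a gap after word 6.)

2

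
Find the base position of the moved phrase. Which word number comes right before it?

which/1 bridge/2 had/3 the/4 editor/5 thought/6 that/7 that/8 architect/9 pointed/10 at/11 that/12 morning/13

11

The displaced element is "which bridge" (word 2).
It is linked across 1 clause boundary (that).
It functions as the object of the preposition "at" of "pointed", so the gap sits immediately after word 11 ("at").
Base order: The editor had thought that that architect pointed at which bridge that morning.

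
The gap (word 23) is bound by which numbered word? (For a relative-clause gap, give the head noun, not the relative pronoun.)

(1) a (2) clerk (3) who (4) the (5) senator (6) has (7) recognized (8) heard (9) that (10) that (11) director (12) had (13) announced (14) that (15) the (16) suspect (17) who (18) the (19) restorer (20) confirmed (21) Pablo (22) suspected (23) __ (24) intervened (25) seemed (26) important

The gap at 23 is the subject of "intervened", inside a relative clause.
The relative pronoun is "who" (word 17); it is bound by the head noun immediately before it.
Its filler is the head noun "suspect", at word 16.

16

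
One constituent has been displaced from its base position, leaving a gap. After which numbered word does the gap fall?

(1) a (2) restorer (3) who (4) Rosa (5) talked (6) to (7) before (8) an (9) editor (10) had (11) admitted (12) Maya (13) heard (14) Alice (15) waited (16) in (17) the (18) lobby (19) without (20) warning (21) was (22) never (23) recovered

6

The displaced element is "a restorer" (word 2).
It functions as the object of the preposition "to" of "talked", so the gap sits immediately after word 6 ("to").
Base order: Rosa talked to a restorer before an editor had admitted Maya heard Alice waited in the lobby without warning.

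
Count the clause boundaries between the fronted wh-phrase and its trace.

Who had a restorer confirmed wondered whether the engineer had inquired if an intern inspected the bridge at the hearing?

1

"who" is extracted from the subject of "wondered".
Boundaries crossed, outermost first: [Ø] — 1 in total.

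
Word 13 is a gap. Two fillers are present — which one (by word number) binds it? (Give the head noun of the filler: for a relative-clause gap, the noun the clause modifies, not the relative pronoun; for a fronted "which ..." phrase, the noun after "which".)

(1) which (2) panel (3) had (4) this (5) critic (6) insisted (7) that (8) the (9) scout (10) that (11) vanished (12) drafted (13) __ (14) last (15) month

The marked gap is the direct object of "drafted".
Its filler is the fronted wh-phrase "which panel", at word 2.
(The other dependency links word 9 to a gap after word 10.)

2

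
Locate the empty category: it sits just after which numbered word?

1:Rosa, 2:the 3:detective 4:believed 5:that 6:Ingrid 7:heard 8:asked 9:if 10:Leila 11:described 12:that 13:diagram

7

The displaced element is "Rosa" (word 1).
It is linked across 2 clause boundaries (that → Ø).
It functions as the subject of "asked", so the gap sits immediately after word 7 ("heard").
Base order: The detective believed that Ingrid heard Rosa asked if Leila described that diagram.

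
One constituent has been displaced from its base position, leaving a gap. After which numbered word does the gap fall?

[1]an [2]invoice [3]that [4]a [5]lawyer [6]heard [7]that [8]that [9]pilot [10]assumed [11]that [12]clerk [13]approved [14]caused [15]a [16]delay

The displaced element is "an invoice" (word 2).
It is linked across 2 clause boundaries (that → Ø).
It functions as the direct object of "approved", so the gap sits immediately after word 13 ("approved").
Base order: A lawyer heard that that pilot assumed that clerk approved an invoice.

13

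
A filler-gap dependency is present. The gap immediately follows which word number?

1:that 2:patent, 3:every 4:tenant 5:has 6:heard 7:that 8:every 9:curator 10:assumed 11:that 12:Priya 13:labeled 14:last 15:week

The displaced element is "that patent" (word 2).
It is linked across 2 clause boundaries (that → that).
It functions as the direct object of "labeled", so the gap sits immediately after word 13 ("labeled").
Base order: Every tenant has heard that every curator assumed that Priya labeled that patent last week.

13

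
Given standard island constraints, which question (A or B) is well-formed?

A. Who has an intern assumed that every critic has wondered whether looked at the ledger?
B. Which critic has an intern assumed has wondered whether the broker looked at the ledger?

In A, the wh-phrase is extracted from inside a wh-island (introduced by "whether"), which blocks movement.
In B, the extraction path crosses only that-complement boundaries, which are transparent.
So B is grammatical.

B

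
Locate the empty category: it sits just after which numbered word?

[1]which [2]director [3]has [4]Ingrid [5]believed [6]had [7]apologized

The displaced element is "which director" (word 2).
It is linked across 1 clause boundary (Ø).
It functions as the subject of "apologized", so the gap sits immediately after word 5 ("believed").
Base order: Ingrid has believed that which director had apologized.

5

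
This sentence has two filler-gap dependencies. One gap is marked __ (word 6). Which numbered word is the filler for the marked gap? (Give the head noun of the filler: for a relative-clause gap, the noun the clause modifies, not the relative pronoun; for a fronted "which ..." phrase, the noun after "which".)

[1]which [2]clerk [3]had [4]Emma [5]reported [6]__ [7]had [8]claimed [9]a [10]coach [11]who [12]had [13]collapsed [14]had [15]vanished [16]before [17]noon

2

The marked gap is the subject of "claimed".
Its filler is the fronted wh-phrase "which clerk", at word 2.
(The other dependency links word 10 to a gap after word 11.)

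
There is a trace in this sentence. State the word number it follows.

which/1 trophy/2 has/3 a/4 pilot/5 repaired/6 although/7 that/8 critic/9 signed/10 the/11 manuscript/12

6

The displaced element is "which trophy" (word 2).
It functions as the direct object of "repaired", so the gap sits immediately after word 6 ("repaired").
Base order: A pilot has repaired which trophy although that critic signed the manuscript.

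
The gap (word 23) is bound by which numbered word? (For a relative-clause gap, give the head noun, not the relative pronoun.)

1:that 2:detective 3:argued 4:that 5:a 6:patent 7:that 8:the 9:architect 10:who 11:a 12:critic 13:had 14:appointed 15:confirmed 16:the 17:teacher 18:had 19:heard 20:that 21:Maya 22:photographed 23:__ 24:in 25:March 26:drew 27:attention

6

The gap at 23 is the object of "photographed", inside a relative clause.
The relative pronoun is "that" (word 7); it is bound by the head noun immediately before it.
Its filler is the head noun "patent", at word 6.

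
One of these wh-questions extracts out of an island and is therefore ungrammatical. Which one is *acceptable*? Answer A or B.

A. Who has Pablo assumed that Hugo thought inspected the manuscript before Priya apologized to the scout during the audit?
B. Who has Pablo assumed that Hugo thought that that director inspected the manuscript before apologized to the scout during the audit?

A

In B, the wh-phrase is extracted from inside an adjunct island (introduced by "before"), which blocks movement.
In A, the extraction path crosses only that-complement boundaries, which are transparent.
So A is grammatical.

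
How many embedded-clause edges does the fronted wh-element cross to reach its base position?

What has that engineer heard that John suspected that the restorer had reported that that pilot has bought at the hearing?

3

"what" is extracted from the object of "bought".
Boundaries crossed, outermost first: [that], [that], [that] — 3 in total.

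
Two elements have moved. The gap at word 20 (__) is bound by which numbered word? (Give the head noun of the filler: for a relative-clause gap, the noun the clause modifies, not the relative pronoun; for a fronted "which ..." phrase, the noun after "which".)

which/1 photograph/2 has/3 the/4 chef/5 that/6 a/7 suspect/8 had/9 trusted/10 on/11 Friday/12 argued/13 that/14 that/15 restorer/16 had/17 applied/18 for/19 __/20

The marked gap is the object of the preposition "for" of "applied".
Its filler is the fronted wh-phrase "which photograph", at word 2.
(The other dependency links word 5 to a gap after word 10.)

2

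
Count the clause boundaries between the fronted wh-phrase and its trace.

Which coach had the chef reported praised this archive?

1

"which coach" is extracted from the subject of "praised".
Boundaries crossed, outermost first: [Ø] — 1 in total.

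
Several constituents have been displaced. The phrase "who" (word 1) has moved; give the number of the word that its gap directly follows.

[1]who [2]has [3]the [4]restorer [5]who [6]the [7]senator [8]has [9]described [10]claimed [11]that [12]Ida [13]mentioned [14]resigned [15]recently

13

The displaced element is "who" (word 1).
It is linked across 2 clause boundaries (that → Ø).
It functions as the subject of "resigned", so the gap sits immediately after word 13 ("mentioned").
Base order: The restorer who the senator has described has claimed that Ida mentioned that who resigned recently.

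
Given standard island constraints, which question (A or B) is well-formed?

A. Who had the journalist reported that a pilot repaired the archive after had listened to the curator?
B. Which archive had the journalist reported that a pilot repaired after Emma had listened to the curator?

B

In A, the wh-phrase is extracted from inside an adjunct island (introduced by "after"), which blocks movement.
In B, the extraction path crosses only that-complement boundaries, which are transparent.
So B is grammatical.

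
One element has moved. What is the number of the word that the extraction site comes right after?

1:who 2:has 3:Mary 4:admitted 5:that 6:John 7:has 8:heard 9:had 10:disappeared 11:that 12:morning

8

The displaced element is "who" (word 1).
It is linked across 2 clause boundaries (that → Ø).
It functions as the subject of "disappeared", so the gap sits immediately after word 8 ("heard").
Base order: Mary has admitted that John has heard that who had disappeared that morning.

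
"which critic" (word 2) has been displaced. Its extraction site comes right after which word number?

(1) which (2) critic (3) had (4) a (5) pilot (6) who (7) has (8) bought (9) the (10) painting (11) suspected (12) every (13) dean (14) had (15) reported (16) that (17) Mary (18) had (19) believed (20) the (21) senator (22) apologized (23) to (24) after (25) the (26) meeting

The displaced element is "which critic" (word 2).
It is linked across 3 clause boundaries (Ø → that → Ø).
It functions as the object of the preposition "to" of "apologized", so the gap sits immediately after word 23 ("to").
Base order: A pilot who has bought the painting had suspected every dean had reported that Mary had believed the senator apologized to which critic after the meeting.

23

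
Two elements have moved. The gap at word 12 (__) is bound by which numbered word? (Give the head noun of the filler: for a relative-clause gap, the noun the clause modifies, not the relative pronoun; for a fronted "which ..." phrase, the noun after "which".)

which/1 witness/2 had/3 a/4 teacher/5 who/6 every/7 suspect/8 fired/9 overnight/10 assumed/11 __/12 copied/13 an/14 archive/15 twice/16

2

The marked gap is the subject of "copied".
Its filler is the fronted wh-phrase "which witness", at word 2.
(The other dependency links word 5 to a gap after word 9.)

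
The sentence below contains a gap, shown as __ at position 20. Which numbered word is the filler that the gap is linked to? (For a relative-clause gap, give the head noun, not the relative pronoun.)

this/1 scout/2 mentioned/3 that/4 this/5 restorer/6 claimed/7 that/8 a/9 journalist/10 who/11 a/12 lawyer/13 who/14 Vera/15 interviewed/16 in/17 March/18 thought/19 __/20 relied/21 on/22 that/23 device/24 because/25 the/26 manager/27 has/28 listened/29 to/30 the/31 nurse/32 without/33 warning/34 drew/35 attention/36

10

The gap at 20 is the subject of "relied", inside a relative clause.
The relative pronoun is "who" (word 11); it is bound by the head noun immediately before it.
Its filler is the head noun "journalist", at word 10.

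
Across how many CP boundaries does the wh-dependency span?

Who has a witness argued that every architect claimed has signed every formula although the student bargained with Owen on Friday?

2

"who" is extracted from the subject of "signed".
Boundaries crossed, outermost first: [that], [Ø] — 2 in total.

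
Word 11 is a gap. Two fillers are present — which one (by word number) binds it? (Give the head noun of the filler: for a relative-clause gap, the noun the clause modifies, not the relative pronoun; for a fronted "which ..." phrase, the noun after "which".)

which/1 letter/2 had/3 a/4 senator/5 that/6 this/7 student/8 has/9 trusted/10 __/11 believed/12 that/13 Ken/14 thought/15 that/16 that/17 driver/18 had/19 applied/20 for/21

The marked gap is inside the relative clause, the direct object of "trusted".
Its filler is the head noun "senator" (via "that"), at word 5.
(The other dependency links word 2 to a gap after word 21.)

5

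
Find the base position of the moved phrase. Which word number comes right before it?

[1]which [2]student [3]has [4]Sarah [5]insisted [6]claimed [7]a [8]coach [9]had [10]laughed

The displaced element is "which student" (word 2).
It is linked across 1 clause boundary (Ø).
It functions as the subject of "claimed", so the gap sits immediately after word 5 ("insisted").
Base order: Sarah has insisted that which student claimed a coach had laughed.

5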